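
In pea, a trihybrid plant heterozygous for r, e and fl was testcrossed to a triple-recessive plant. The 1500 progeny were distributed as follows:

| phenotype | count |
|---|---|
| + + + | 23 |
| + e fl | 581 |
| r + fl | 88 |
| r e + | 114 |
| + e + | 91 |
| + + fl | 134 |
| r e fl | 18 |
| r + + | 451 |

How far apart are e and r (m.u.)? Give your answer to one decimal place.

19.3 m.u.

The two most frequent reciprocal classes, + e fl and r + +, are the parental types, so the F1 was + e fl / r + +.
The two rarest classes, r e fl and + + +, are the double crossovers. Comparing them with the parentals, only the r allele has switched, so r is the middle locus and the order is fl – r – e.
Crossovers in the r–e interval produce the single-crossover classes + + fl and r e + (134 + 114 = 248) plus the double crossovers (41).
RF(r–e) = (248 + 41) / 1500 = 289/1500 = 0.1927 → 19.3 m.u.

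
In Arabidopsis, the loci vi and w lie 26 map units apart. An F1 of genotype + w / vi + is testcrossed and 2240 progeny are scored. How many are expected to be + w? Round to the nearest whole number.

829

A map distance of 26 map units corresponds to a recombination frequency of 0.260.
The F1 is + w / vi +, so + w is a parental gamete class with expected frequency (1 − r)/2 = 0.740/2 = 0.3700.
Expected number = 0.3700 × 2240 = 828.80 ≈ 829.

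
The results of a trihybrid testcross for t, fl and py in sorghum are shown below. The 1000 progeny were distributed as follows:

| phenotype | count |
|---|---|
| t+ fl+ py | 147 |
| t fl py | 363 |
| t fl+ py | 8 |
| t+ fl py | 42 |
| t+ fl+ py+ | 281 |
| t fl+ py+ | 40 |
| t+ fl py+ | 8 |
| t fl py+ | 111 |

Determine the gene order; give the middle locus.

fl

The two most frequent reciprocal classes, t+ fl+ py+ and t fl py, are the parental types, so the F1 was t+ fl+ py+ / t fl py.
The two rarest classes, t+ fl py+ and t fl+ py, are the double crossovers. Comparing them with the parentals, only the fl allele has switched, so fl is the middle locus and the order is t – fl – py.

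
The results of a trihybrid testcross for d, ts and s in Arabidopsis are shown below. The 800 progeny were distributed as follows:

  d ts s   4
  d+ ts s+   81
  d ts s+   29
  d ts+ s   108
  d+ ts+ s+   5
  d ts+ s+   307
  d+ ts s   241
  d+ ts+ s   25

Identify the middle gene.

The two most frequent reciprocal classes, d+ ts s and d ts+ s+, are the parental types, so the F1 was d+ ts s / d ts+ s+.
The two rarest classes, d ts s and d+ ts+ s+, are the double crossovers. Comparing them with the parentals, only the d allele has switched, so d is the middle locus and the order is ts – d – s.

d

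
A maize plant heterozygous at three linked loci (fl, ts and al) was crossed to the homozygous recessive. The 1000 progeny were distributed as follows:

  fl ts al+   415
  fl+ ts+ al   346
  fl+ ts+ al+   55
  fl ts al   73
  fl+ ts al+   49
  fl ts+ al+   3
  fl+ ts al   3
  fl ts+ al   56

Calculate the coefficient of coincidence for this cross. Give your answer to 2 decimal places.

The two most frequent reciprocal classes, fl+ ts+ al and fl ts al+, are the parental types, so the F1 was fl+ ts+ al / fl ts al+.
The two rarest classes, fl+ ts al and fl ts+ al+, are the double crossovers. Comparing them with the parentals, only the ts allele has switched, so ts is the middle locus and the order is fl – ts – al.
fl–ts: (105 + 6)/1000 = 0.1110; ts–al: (128 + 6)/1000 = 0.1340.
Expected DCO frequency = 0.1110 × 0.1340 ≈ 0.01487; observed = 6/1000 ≈ 0.00600.
Coefficient of coincidence = 0.00600/0.01487 ≈ 0.40.

0.40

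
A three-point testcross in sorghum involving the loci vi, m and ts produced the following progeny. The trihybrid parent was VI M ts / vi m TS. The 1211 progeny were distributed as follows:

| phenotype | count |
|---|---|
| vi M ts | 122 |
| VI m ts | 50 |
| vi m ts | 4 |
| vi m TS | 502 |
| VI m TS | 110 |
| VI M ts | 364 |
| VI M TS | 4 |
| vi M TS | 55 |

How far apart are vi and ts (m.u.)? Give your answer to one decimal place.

The two rarest classes, VI M TS and vi m ts, are the double crossovers. Comparing them with the parentals, only the ts allele has switched, so ts is the middle locus and the order is vi – ts – m.
Crossovers in the vi–ts interval produce the single-crossover classes vi M ts and VI m TS (122 + 110 = 232) plus the double crossovers (8).
RF(vi–ts) = (232 + 8) / 1211 = 240/1211 = 0.1982 → 19.8 m.u.

19.8 m.u.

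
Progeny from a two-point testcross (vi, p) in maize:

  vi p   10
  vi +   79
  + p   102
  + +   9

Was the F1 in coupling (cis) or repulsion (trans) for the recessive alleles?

The two most frequent classes are + p (102) and vi + (79); these are the parental (non-recombinant) types.
So the F1 carried + p on one chromosome and vi + on the other — the recessive alleles are on opposite chromosomes (trans / repulsion).

trans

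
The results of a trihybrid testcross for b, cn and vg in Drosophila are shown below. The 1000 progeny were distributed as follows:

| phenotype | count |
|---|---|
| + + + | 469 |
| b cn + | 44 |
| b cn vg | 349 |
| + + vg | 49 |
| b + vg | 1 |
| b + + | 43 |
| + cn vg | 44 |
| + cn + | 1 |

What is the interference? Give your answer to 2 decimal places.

0.76

The two most frequent reciprocal classes, b cn vg and + + +, are the parental types, so the F1 was b cn vg / + + +.
The two rarest classes, b + vg and + cn +, are the double crossovers. Comparing them with the parentals, only the cn allele has switched, so cn is the middle locus and the order is vg – cn – b.
vg–cn: (93 + 2)/1000 = 0.0950; cn–b: (87 + 2)/1000 = 0.0890.
Expected DCO frequency = 0.0950 × 0.0890 ≈ 0.00845; observed = 2/1000 ≈ 0.00200.
Coefficient of coincidence = 0.00200/0.00845 ≈ 0.24; interference = 1 − 0.24 = 0.76.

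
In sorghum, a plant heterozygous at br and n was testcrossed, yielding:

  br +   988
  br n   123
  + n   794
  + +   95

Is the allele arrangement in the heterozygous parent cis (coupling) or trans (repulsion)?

trans

The two most frequent classes are + n (794) and br + (988); these are the parental (non-recombinant) types.
So the F1 carried + n on one chromosome and br + on the other — the recessive alleles are on opposite chromosomes (trans / repulsion).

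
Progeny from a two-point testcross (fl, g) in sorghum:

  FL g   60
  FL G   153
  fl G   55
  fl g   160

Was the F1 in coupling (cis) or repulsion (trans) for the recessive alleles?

The two most frequent classes are FL G (153) and fl g (160); these are the parental (non-recombinant) types.
So the F1 carried FL G on one chromosome and fl g on the other — the recessive alleles are on the same chromosome (cis / coupling).

cis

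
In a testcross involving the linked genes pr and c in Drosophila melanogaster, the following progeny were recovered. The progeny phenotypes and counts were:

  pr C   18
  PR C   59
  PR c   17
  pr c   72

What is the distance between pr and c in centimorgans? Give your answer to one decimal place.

21.1 centimorgans

The two most frequent classes, PR C (59) and pr c (72), are the parental types, so the F1 was PR C / pr c.
The recombinant classes are PR c and pr C: 17 + 18 = 35.
Recombination frequency = 35/166 = 0.2108 ≈ 21.1%, i.e. 21.1 centimorgans.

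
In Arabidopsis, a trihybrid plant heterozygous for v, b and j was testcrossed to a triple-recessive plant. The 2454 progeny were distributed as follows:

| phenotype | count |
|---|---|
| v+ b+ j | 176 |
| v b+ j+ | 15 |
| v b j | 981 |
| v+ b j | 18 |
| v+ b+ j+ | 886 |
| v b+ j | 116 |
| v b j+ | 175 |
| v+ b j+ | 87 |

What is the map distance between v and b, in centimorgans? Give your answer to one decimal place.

The two most frequent reciprocal classes, v+ b+ j+ and v b j, are the parental types, so the F1 was v+ b+ j+ / v b j.
The two rarest classes, v b+ j+ and v+ b j, are the double crossovers. Comparing them with the parentals, only the v allele has switched, so v is the middle locus and the order is b – v – j.
Crossovers in the b–v interval produce the single-crossover classes v+ b j+ and v b+ j (87 + 116 = 203) plus the double crossovers (33).
RF(b–v) = (203 + 33) / 2454 = 236/2454 = 0.0962 → 9.6 centimorgans.

9.6 centimorgans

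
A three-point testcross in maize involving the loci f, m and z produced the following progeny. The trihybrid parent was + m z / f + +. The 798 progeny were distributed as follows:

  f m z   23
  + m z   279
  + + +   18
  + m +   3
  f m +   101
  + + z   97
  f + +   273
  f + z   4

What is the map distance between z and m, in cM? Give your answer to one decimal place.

The two rarest classes, + m + and f + z, are the double crossovers. Comparing them with the parentals, only the z allele has switched, so z is the middle locus and the order is f – z – m.
Crossovers in the z–m interval produce the single-crossover classes + + z and f m + (97 + 101 = 198) plus the double crossovers (7).
RF(z–m) = (198 + 7) / 798 = 205/798 = 0.2569 → 25.7 cM.

25.7 cM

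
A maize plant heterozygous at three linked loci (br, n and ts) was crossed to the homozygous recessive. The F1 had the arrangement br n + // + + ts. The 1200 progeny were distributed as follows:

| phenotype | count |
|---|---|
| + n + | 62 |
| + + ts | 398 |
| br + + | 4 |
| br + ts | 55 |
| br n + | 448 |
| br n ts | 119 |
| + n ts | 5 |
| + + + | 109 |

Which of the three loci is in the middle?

The two rarest classes, br + + and + n ts, are the double crossovers. Comparing them with the parentals, only the n allele has switched, so n is the middle locus and the order is ts – n – br.

n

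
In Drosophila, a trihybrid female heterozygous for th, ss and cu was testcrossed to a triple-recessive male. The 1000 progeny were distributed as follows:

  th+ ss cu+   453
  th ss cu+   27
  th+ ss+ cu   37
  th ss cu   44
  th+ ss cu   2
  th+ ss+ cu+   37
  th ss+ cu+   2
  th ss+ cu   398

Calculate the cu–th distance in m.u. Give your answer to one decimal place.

The two most frequent reciprocal classes, th+ ss cu+ and th ss+ cu, are the parental types, so the F1 was th+ ss cu+ / th ss+ cu.
The two rarest classes, th+ ss cu and th ss+ cu+, are the double crossovers. Comparing them with the parentals, only the cu allele has switched, so cu is the middle locus and the order is ss – cu – th.
Crossovers in the cu–th interval produce the single-crossover classes th ss cu+ and th+ ss+ cu (27 + 37 = 64) plus the double crossovers (4).
RF(cu–th) = (64 + 4) / 1000 = 68/1000 = 0.0680 → 6.8 m.u.

6.8 m.u.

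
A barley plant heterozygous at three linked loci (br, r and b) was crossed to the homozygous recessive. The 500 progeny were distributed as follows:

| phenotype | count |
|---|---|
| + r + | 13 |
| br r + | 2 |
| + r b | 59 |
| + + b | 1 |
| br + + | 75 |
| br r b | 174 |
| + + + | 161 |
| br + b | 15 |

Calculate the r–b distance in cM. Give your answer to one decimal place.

6.2 cM

The two most frequent reciprocal classes, br r b and + + +, are the parental types, so the F1 was br r b / + + +.
The two rarest classes, br r + and + + b, are the double crossovers. Comparing them with the parentals, only the b allele has switched, so b is the middle locus and the order is r – b – br.
Crossovers in the r–b interval produce the single-crossover classes br + b and + r + (15 + 13 = 28) plus the double crossovers (3).
RF(r–b) = (28 + 3) / 500 = 31/500 = 0.0620 → 6.2 cM.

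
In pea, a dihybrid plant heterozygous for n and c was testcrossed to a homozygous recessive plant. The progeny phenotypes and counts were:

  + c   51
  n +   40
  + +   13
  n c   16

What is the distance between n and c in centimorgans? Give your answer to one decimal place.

The two most frequent classes, + c (51) and n + (40), are the parental types, so the F1 was + c / n +.
The recombinant classes are + + and n c: 13 + 16 = 29.
Recombination frequency = 29/120 = 0.2417 ≈ 24.2%, i.e. 24.2 centimorgans.

24.2 centimorgans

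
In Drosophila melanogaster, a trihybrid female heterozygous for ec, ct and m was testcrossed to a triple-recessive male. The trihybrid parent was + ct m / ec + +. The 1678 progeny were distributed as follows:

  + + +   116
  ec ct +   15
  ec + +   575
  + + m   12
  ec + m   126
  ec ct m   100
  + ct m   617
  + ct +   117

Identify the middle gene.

The two rarest classes, + + m and ec ct +, are the double crossovers. Comparing them with the parentals, only the ct allele has switched, so ct is the middle locus and the order is m – ct – ec.

ct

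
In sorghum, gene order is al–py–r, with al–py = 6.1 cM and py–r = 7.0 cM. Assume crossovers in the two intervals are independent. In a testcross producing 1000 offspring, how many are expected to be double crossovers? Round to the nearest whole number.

4

Map distances give recombination frequencies of 0.061 and 0.070 for the two intervals.
With no interference, expected double-crossover frequency = 0.061 × 0.070 = 0.00427.
Expected number = 0.00427 × 1000 = 4.27 ≈ 4.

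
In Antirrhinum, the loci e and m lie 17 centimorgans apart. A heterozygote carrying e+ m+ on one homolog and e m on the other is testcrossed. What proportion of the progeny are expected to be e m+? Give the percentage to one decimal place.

A map distance of 17 centimorgans corresponds to a recombination frequency of 0.170.
The F1 is e+ m+ / e m, so e m+ is a recombinant gamete class with expected frequency r/2 = 0.170/2 = 0.0850.
That is 0.0850 = 8.5% of the progeny.

8.5%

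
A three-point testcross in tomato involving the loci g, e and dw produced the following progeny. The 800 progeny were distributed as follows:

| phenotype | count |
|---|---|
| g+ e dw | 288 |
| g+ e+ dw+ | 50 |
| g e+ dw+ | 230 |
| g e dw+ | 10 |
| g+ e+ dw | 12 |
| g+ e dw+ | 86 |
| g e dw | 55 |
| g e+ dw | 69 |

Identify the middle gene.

e

The two most frequent reciprocal classes, g+ e dw and g e+ dw+, are the parental types, so the F1 was g+ e dw / g e+ dw+.
The two rarest classes, g+ e+ dw and g e dw+, are the double crossovers. Comparing them with the parentals, only the e allele has switched, so e is the middle locus and the order is g – e – dw.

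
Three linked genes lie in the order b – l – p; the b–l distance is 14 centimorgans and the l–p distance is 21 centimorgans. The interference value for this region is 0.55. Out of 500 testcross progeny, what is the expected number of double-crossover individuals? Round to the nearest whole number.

7

Map distances give recombination frequencies of 0.140 and 0.210 for the two intervals.
With interference 0.55 (so coincidence = 0.45), expected double-crossover frequency = 0.140 × 0.210 × 0.45 = 0.01323.
Expected number = 0.01323 × 500 = 6.62 ≈ 7.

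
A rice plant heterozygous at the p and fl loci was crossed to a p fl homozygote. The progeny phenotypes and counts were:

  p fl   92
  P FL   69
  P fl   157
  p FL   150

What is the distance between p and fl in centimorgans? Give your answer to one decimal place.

34.4 centimorgans

The two most frequent classes, P fl (157) and p FL (150), are the parental types, so the F1 was P fl / p FL.
The recombinant classes are P FL and p fl: 69 + 92 = 161.
Recombination frequency = 161/468 = 0.3440 ≈ 34.4%, i.e. 34.4 centimorgans.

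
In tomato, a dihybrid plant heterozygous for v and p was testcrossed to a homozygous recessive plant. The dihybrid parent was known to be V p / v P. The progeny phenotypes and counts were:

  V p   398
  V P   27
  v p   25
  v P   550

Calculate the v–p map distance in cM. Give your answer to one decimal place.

The recombinant classes are V P and v p: 27 + 25 = 52.
Recombination frequency = 52/1000 = 0.0520 ≈ 5.2%, i.e. 5.2 cM.

5.2 cM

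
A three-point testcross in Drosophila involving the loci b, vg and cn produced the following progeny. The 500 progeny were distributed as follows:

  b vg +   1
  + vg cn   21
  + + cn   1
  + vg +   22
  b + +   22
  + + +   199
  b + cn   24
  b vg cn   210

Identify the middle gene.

cn

The two most frequent reciprocal classes, + + + and b vg cn, are the parental types, so the F1 was + + + / b vg cn.
The two rarest classes, + + cn and b vg +, are the double crossovers. Comparing them with the parentals, only the cn allele has switched, so cn is the middle locus and the order is vg – cn – b.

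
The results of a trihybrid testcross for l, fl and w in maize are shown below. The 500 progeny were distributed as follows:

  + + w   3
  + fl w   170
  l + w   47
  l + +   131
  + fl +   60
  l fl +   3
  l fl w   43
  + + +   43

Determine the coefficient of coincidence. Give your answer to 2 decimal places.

0.29

The two most frequent reciprocal classes, + fl w and l + +, are the parental types, so the F1 was + fl w / l + +.
The two rarest classes, + + w and l fl +, are the double crossovers. Comparing them with the parentals, only the fl allele has switched, so fl is the middle locus and the order is w – fl – l.
w–fl: (107 + 6)/500 = 0.2260; fl–l: (86 + 6)/500 = 0.1840.
Expected DCO frequency = 0.2260 × 0.1840 ≈ 0.04158; observed = 6/500 ≈ 0.01200.
Coefficient of coincidence = 0.01200/0.04158 ≈ 0.29.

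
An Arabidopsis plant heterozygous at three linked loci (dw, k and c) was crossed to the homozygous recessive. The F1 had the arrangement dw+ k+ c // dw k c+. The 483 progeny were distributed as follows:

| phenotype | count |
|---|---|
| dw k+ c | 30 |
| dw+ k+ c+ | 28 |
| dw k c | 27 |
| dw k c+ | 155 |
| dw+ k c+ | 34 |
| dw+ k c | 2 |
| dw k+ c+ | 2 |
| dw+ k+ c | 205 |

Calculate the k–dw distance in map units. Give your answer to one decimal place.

14.1 map units

The two rarest classes, dw+ k c and dw k+ c+, are the double crossovers. Comparing them with the parentals, only the k allele has switched, so k is the middle locus and the order is dw – k – c.
Crossovers in the dw–k interval produce the single-crossover classes dw k+ c and dw+ k c+ (30 + 34 = 64) plus the double crossovers (4).
RF(dw–k) = (64 + 4) / 483 = 68/483 = 0.1408 → 14.1 map units.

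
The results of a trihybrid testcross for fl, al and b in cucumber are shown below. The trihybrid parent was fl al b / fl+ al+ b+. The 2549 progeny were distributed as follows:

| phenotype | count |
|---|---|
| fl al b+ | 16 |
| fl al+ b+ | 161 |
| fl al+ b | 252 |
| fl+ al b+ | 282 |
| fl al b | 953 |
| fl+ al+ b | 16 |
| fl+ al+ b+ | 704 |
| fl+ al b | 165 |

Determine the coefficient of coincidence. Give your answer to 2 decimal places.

0.40

The two rarest classes, fl al b+ and fl+ al+ b, are the double crossovers. Comparing them with the parentals, only the b allele has switched, so b is the middle locus and the order is al – b – fl.
al–b: (534 + 32)/2549 = 0.2220; b–fl: (326 + 32)/2549 = 0.1404.
Expected DCO frequency = 0.2220 × 0.1404 ≈ 0.03117; observed = 32/2549 ≈ 0.01255.
Coefficient of coincidence = 0.01255/0.03117 ≈ 0.40.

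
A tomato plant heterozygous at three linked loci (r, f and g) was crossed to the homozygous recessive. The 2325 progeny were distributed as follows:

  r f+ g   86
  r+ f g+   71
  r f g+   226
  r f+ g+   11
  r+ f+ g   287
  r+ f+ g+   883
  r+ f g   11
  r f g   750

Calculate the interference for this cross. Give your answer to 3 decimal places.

0.466

The two most frequent reciprocal classes, r+ f+ g+ and r f g, are the parental types, so the F1 was r+ f+ g+ / r f g.
The two rarest classes, r f+ g+ and r+ f g, are the double crossovers. Comparing them with the parentals, only the r allele has switched, so r is the middle locus and the order is g – r – f.
g–r: (513 + 22)/2325 = 0.2301; r–f: (157 + 22)/2325 = 0.0770.
Expected DCO frequency = 0.2301 × 0.0770 ≈ 0.01772; observed = 22/2325 ≈ 0.00946.
Coefficient of coincidence = 0.00946/0.01772 ≈ 0.534; interference = 1 − 0.534 = 0.466.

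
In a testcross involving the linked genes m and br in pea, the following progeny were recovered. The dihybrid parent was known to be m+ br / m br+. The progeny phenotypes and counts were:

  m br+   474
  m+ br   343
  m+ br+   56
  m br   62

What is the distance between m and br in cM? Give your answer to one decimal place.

The recombinant classes are m+ br+ and m br: 56 + 62 = 118.
Recombination frequency = 118/935 = 0.1262 ≈ 12.6%, i.e. 12.6 cM.

12.6 cM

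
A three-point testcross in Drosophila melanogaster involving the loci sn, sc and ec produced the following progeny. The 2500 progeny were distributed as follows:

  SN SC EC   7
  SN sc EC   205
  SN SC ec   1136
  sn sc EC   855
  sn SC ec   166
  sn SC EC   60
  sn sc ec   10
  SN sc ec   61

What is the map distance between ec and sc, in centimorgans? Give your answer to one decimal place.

The two most frequent reciprocal classes, SN SC ec and sn sc EC, are the parental types, so the F1 was SN SC ec / sn sc EC.
The two rarest classes, SN SC EC and sn sc ec, are the double crossovers. Comparing them with the parentals, only the ec allele has switched, so ec is the middle locus and the order is sn – ec – sc.
Crossovers in the ec–sc interval produce the single-crossover classes SN sc ec and sn SC EC (61 + 60 = 121) plus the double crossovers (17).
RF(ec–sc) = (121 + 17) / 2500 = 138/2500 = 0.0552 → 5.5 centimorgans.

5.5 centimorgans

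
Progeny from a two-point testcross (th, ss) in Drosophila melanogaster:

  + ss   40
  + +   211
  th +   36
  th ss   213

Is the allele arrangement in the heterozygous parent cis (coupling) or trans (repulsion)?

cis

The two most frequent classes are + + (211) and th ss (213); these are the parental (non-recombinant) types.
So the F1 carried + + on one chromosome and th ss on the other — the recessive alleles are on the same chromosome (cis / coupling).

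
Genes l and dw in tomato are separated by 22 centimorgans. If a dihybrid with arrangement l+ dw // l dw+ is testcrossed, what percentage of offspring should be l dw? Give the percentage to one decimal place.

11.0%

A map distance of 22 centimorgans corresponds to a recombination frequency of 0.220.
The F1 is l+ dw / l dw+, so l dw is a recombinant gamete class with expected frequency r/2 = 0.220/2 = 0.1100.
That is 0.1100 = 11.0% of the progeny.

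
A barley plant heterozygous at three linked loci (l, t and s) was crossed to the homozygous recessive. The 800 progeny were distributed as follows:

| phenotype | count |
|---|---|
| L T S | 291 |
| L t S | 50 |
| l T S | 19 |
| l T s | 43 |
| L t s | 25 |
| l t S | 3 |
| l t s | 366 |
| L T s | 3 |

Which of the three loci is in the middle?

The two most frequent reciprocal classes, l t s and L T S, are the parental types, so the F1 was l t s / L T S.
The two rarest classes, l t S and L T s, are the double crossovers. Comparing them with the parentals, only the s allele has switched, so s is the middle locus and the order is t – s – l.

s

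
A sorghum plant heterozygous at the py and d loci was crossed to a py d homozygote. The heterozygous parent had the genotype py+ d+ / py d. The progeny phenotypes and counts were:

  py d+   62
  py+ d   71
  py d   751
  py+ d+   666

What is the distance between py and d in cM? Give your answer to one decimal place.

The recombinant classes are py+ d and py d+: 71 + 62 = 133.
Recombination frequency = 133/1550 = 0.0858 ≈ 8.6%, i.e. 8.6 cM.

8.6 cM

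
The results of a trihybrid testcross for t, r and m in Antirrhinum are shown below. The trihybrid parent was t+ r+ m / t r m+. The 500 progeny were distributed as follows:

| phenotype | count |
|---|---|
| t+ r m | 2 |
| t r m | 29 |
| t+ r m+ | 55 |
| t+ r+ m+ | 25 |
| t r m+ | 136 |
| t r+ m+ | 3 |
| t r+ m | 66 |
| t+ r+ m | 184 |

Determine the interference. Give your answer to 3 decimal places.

The two rarest classes, t+ r m and t r+ m+, are the double crossovers. Comparing them with the parentals, only the r allele has switched, so r is the middle locus and the order is t – r – m.
t–r: (121 + 5)/500 = 0.2520; r–m: (54 + 5)/500 = 0.1180.
Expected DCO frequency = 0.2520 × 0.1180 ≈ 0.02974; observed = 5/500 ≈ 0.01000.
Coefficient of coincidence = 0.01000/0.02974 ≈ 0.336; interference = 1 − 0.336 = 0.664.

0.664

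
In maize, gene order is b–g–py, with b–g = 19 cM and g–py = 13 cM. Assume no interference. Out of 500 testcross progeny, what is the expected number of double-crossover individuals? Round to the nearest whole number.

12

Map distances give recombination frequencies of 0.190 and 0.130 for the two intervals.
With no interference, expected double-crossover frequency = 0.190 × 0.130 = 0.02470.
Expected number = 0.02470 × 500 = 12.35 ≈ 12.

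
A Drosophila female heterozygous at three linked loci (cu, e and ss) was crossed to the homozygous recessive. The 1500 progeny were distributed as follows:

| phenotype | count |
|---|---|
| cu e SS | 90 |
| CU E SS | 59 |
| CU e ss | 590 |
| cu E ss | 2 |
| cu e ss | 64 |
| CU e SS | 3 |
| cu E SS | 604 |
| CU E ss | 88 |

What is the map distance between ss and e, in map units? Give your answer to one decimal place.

12.2 map units

The two most frequent reciprocal classes, CU e ss and cu E SS, are the parental types, so the F1 was CU e ss / cu E SS.
The two rarest classes, CU e SS and cu E ss, are the double crossovers. Comparing them with the parentals, only the ss allele has switched, so ss is the middle locus and the order is e – ss – cu.
Crossovers in the e–ss interval produce the single-crossover classes CU E ss and cu e SS (88 + 90 = 178) plus the double crossovers (5).
RF(e–ss) = (178 + 5) / 1500 = 183/1500 = 0.1220 → 12.2 map units.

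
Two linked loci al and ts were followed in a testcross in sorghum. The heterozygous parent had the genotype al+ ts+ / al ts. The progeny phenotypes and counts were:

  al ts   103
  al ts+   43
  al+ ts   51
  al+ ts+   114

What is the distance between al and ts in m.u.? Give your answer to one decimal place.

30.2 m.u.

The recombinant classes are al+ ts and al ts+: 51 + 43 = 94.
Recombination frequency = 94/311 = 0.3023 ≈ 30.2%, i.e. 30.2 m.u.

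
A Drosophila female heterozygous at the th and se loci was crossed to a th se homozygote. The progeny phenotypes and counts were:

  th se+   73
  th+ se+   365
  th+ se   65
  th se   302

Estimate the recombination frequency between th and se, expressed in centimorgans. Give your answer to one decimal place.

The two most frequent classes, th+ se+ (365) and th se (302), are the parental types, so the F1 was th+ se+ / th se.
The recombinant classes are th+ se and th se+: 65 + 73 = 138.
Recombination frequency = 138/805 = 0.1714 ≈ 17.1%, i.e. 17.1 centimorgans.

17.1 centimorgans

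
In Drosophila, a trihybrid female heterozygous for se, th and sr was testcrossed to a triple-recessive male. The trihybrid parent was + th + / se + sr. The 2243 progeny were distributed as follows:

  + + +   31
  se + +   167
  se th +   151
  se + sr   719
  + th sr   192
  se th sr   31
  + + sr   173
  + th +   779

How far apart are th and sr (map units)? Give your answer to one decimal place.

The two rarest classes, + + + and se th sr, are the double crossovers. Comparing them with the parentals, only the th allele has switched, so th is the middle locus and the order is se – th – sr.
Crossovers in the th–sr interval produce the single-crossover classes + th sr and se + + (192 + 167 = 359) plus the double crossovers (62).
RF(th–sr) = (359 + 62) / 2243 = 421/2243 = 0.1877 → 18.8 map units.

18.8 map units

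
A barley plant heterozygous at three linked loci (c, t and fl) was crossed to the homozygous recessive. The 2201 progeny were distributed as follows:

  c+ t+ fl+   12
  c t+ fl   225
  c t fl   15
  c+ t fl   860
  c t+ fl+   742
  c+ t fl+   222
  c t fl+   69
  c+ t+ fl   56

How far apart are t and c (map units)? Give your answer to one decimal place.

The two most frequent reciprocal classes, c+ t fl and c t+ fl+, are the parental types, so the F1 was c+ t fl / c t+ fl+.
The two rarest classes, c t fl and c+ t+ fl+, are the double crossovers. Comparing them with the parentals, only the c allele has switched, so c is the middle locus and the order is t – c – fl.
Crossovers in the t–c interval produce the single-crossover classes c+ t+ fl and c t fl+ (56 + 69 = 125) plus the double crossovers (27).
RF(t–c) = (125 + 27) / 2201 = 152/2201 = 0.0691 → 6.9 map units.

6.9 map units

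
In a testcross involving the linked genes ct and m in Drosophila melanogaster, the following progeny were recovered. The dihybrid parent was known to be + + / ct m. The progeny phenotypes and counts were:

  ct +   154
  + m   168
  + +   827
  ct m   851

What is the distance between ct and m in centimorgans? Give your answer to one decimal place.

The recombinant classes are + m and ct +: 168 + 154 = 322.
Recombination frequency = 322/2000 = 0.1610 ≈ 16.1%, i.e. 16.1 centimorgans.

16.1 centimorgans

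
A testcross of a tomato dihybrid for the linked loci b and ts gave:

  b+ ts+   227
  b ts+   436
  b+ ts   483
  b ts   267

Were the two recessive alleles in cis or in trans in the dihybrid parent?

trans

The two most frequent classes are b+ ts (483) and b ts+ (436); these are the parental (non-recombinant) types.
So the F1 carried b+ ts on one chromosome and b ts+ on the other — the recessive alleles are on opposite chromosomes (trans / repulsion).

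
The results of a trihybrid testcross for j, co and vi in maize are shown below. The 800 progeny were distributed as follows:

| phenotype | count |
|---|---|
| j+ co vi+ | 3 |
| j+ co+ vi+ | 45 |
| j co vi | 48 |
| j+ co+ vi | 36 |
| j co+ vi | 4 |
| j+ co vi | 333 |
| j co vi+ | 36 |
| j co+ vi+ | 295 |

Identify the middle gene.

The two most frequent reciprocal classes, j co+ vi+ and j+ co vi, are the parental types, so the F1 was j co+ vi+ / j+ co vi.
The two rarest classes, j co+ vi and j+ co vi+, are the double crossovers. Comparing them with the parentals, only the vi allele has switched, so vi is the middle locus and the order is j – vi – co.

vi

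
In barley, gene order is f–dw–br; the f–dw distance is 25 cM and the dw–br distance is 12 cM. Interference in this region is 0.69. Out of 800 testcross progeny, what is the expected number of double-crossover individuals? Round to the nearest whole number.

Map distances give recombination frequencies of 0.250 and 0.120 for the two intervals.
With interference 0.69 (so coincidence = 0.31), expected double-crossover frequency = 0.250 × 0.120 × 0.31 = 0.00930.
Expected number = 0.00930 × 800 = 7.44 ≈ 7.

7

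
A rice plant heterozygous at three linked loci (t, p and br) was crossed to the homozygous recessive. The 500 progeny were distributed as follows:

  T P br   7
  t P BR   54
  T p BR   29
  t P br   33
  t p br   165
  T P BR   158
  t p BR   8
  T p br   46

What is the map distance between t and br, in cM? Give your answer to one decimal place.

23.0 cM

The two most frequent reciprocal classes, T P BR and t p br, are the parental types, so the F1 was T P BR / t p br.
The two rarest classes, T P br and t p BR, are the double crossovers. Comparing them with the parentals, only the br allele has switched, so br is the middle locus and the order is p – br – t.
Crossovers in the br–t interval produce the single-crossover classes t P BR and T p br (54 + 46 = 100) plus the double crossovers (15).
RF(br–t) = (100 + 15) / 500 = 115/500 = 0.2300 → 23.0 cM.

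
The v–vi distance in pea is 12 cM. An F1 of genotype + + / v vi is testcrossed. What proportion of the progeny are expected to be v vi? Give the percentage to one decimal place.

A map distance of 12 cM corresponds to a recombination frequency of 0.120.
The F1 is + + / v vi, so v vi is a parental gamete class with expected frequency (1 − r)/2 = 0.880/2 = 0.4400.
That is 0.4400 = 44.0% of the progeny.

44.0%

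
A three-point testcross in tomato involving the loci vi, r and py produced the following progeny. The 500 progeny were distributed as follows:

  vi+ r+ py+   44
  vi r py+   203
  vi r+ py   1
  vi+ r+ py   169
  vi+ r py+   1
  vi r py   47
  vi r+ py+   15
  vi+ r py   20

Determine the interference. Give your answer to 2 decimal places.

The two most frequent reciprocal classes, vi r py+ and vi+ r+ py, are the parental types, so the F1 was vi r py+ / vi+ r+ py.
The two rarest classes, vi+ r py+ and vi r+ py, are the double crossovers. Comparing them with the parentals, only the vi allele has switched, so vi is the middle locus and the order is py – vi – r.
py–vi: (91 + 2)/500 = 0.1860; vi–r: (35 + 2)/500 = 0.0740.
Expected DCO frequency = 0.1860 × 0.0740 ≈ 0.01376; observed = 2/500 ≈ 0.00400.
Coefficient of coincidence = 0.00400/0.01376 ≈ 0.29; interference = 1 − 0.29 = 0.71.

0.71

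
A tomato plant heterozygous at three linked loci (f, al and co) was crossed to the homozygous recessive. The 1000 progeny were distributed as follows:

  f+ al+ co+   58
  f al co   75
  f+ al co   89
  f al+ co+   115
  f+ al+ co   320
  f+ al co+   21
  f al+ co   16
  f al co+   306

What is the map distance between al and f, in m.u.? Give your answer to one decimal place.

The two most frequent reciprocal classes, f+ al+ co and f al co+, are the parental types, so the F1 was f+ al+ co / f al co+.
The two rarest classes, f al+ co and f+ al co+, are the double crossovers. Comparing them with the parentals, only the f allele has switched, so f is the middle locus and the order is co – f – al.
Crossovers in the f–al interval produce the single-crossover classes f+ al co and f al+ co+ (89 + 115 = 204) plus the double crossovers (37).
RF(f–al) = (204 + 37) / 1000 = 241/1000 = 0.2410 → 24.1 m.u.

24.1 m.u.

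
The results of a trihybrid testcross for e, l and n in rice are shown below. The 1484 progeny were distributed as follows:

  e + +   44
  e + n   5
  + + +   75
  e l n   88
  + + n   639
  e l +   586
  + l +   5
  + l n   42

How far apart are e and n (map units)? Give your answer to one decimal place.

11.7 map units

The two most frequent reciprocal classes, + + n and e l +, are the parental types, so the F1 was + + n / e l +.
The two rarest classes, e + n and + l +, are the double crossovers. Comparing them with the parentals, only the e allele has switched, so e is the middle locus and the order is n – e – l.
Crossovers in the n–e interval produce the single-crossover classes + + + and e l n (75 + 88 = 163) plus the double crossovers (10).
RF(n–e) = (163 + 10) / 1484 = 173/1484 = 0.1166 → 11.7 map units.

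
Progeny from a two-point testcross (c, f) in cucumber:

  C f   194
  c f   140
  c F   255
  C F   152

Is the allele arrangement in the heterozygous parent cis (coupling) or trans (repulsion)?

trans

The two most frequent classes are C f (194) and c F (255); these are the parental (non-recombinant) types.
So the F1 carried C f on one chromosome and c F on the other — the recessive alleles are on opposite chromosomes (trans / repulsion).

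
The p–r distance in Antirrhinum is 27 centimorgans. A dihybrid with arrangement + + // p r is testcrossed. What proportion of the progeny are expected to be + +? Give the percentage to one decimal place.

36.5%

A map distance of 27 centimorgans corresponds to a recombination frequency of 0.270.
The F1 is + + / p r, so + + is a parental gamete class with expected frequency (1 − r)/2 = 0.730/2 = 0.3650.
That is 0.3650 = 36.5% of the progeny.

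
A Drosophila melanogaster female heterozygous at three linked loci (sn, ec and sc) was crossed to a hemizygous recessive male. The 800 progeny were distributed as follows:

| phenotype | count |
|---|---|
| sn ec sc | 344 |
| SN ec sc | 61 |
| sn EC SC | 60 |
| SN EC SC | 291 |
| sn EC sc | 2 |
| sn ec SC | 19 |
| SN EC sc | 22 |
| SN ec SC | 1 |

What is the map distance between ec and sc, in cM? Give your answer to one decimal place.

The two most frequent reciprocal classes, SN EC SC and sn ec sc, are the parental types, so the F1 was SN EC SC / sn ec sc.
The two rarest classes, SN ec SC and sn EC sc, are the double crossovers. Comparing them with the parentals, only the ec allele has switched, so ec is the middle locus and the order is sc – ec – sn.
Crossovers in the sc–ec interval produce the single-crossover classes SN EC sc and sn ec SC (22 + 19 = 41) plus the double crossovers (3).
RF(sc–ec) = (41 + 3) / 800 = 44/800 = 0.0550 → 5.5 cM.

5.5 cM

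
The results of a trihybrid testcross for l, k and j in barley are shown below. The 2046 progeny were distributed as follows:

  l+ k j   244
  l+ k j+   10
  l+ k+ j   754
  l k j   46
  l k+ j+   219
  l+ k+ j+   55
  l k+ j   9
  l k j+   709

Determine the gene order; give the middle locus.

The two most frequent reciprocal classes, l k j+ and l+ k+ j, are the parental types, so the F1 was l k j+ / l+ k+ j.
The two rarest classes, l+ k j+ and l k+ j, are the double crossovers. Comparing them with the parentals, only the l allele has switched, so l is the middle locus and the order is j – l – k.

l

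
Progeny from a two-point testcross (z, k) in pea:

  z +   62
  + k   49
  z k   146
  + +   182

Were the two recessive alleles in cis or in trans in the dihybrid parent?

cis

The two most frequent classes are + + (182) and z k (146); these are the parental (non-recombinant) types.
So the F1 carried + + on one chromosome and z k on the other — the recessive alleles are on the same chromosome (cis / coupling).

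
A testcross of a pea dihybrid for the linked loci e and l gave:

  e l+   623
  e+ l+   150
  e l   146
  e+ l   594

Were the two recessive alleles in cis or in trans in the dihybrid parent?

The two most frequent classes are e+ l (594) and e l+ (623); these are the parental (non-recombinant) types.
So the F1 carried e+ l on one chromosome and e l+ on the other — the recessive alleles are on opposite chromosomes (trans / repulsion).

trans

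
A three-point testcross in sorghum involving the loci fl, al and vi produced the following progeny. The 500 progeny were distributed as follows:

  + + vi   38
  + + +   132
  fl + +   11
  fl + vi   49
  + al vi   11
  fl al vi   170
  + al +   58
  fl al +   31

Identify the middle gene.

The two most frequent reciprocal classes, + + + and fl al vi, are the parental types, so the F1 was + + + / fl al vi.
The two rarest classes, fl + + and + al vi, are the double crossovers. Comparing them with the parentals, only the fl allele has switched, so fl is the middle locus and the order is vi – fl – al.

fl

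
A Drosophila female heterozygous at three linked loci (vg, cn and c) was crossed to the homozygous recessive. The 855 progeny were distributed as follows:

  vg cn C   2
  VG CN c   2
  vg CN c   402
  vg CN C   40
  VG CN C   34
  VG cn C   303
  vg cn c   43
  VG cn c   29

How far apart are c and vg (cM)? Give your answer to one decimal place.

The two most frequent reciprocal classes, vg CN c and VG cn C, are the parental types, so the F1 was vg CN c / VG cn C.
The two rarest classes, VG CN c and vg cn C, are the double crossovers. Comparing them with the parentals, only the vg allele has switched, so vg is the middle locus and the order is c – vg – cn.
Crossovers in the c–vg interval produce the single-crossover classes vg CN C and VG cn c (40 + 29 = 69) plus the double crossovers (4).
RF(c–vg) = (69 + 4) / 855 = 73/855 = 0.0854 → 8.5 cM.

8.5 cM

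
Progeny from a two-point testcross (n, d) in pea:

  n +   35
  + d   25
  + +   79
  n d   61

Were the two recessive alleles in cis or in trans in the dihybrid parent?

cis

The two most frequent classes are + + (79) and n d (61); these are the parental (non-recombinant) types.
So the F1 carried + + on one chromosome and n d on the other — the recessive alleles are on the same chromosome (cis / coupling).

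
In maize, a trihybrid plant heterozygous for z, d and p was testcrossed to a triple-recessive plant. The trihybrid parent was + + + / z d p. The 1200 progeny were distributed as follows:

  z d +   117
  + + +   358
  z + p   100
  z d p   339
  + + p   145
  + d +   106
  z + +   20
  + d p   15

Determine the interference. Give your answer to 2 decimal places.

The two rarest classes, z + + and + d p, are the double crossovers. Comparing them with the parentals, only the z allele has switched, so z is the middle locus and the order is d – z – p.
d–z: (206 + 35)/1200 = 0.2008; z–p: (262 + 35)/1200 = 0.2475.
Expected DCO frequency = 0.2008 × 0.2475 ≈ 0.04970; observed = 35/1200 ≈ 0.02917.
Coefficient of coincidence = 0.02917/0.04970 ≈ 0.59; interference = 1 − 0.59 = 0.41.

0.41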